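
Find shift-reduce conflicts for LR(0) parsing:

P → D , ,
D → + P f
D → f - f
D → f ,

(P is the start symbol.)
A shift-reduce conflict occurs when an LR(0) state has both:
  - a complete (reduce) item [A → α .] (dot at the end), and
  - a shift item [B → β . c γ] (dot before a terminal).

Augment with P' → P and build the canonical LR(0) collection (I0 = CLOSURE({[P' → . P]}), then GOTO on every symbol after a dot until no new states appear). It has 12 states:
  I0: { [D → . + P f], [D → . f ,], [D → . f - f], [P → . D , ,], [P' → . P] }  — shift
  I1: { [D → + . P f], [D → . + P f], [D → . f ,], [D → . f - f], [P → . D , ,] }  — shift
  I2: { [P → D . , ,] }  — shift
  I3: { [P' → P .] }  — accept
  I4: { [D → f . ,], [D → f . - f] }  — shift
  I5: { [D → f , .] }  — reduce
  I6: { [D → f - . f] }  — shift
  I7: { [D → f - f .] }  — reduce
  I8: { [P → D , . ,] }  — shift
  I9: { [P → D , , .] }  — reduce
  I10: { [D → + P . f] }  — shift
  I11: { [D → + P f .] }  — reduce

No state contains both a complete item and a shift item.

Answer: No shift-reduce conflicts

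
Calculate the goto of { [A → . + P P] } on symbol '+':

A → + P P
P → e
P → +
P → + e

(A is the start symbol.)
GOTO(I, '+') = CLOSURE({ [A → αX.β] : [A → α.Xβ] ∈ I, X = '+' })

Items with dot before '+', with the dot advanced:
  [A → . + P P] → [A → + . P P]
Closure of the advanced items:
  [A → + . P P] has the dot before P: add [P → . e], [P → . +], [P → . + e]

GOTO = { [A → + . P P], [P → . + e], [P → . +], [P → . e] }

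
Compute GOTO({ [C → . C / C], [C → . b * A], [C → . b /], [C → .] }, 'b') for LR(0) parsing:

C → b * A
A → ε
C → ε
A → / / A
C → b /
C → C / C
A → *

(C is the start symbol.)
{ [C → b . * A], [C → b . /] }

GOTO(I, 'b') = CLOSURE({ [A → αX.β] : [A → α.Xβ] ∈ I, X = 'b' })

Items with dot before 'b', with the dot advanced:
  [C → . b * A] → [C → b . * A]
  [C → . b /] → [C → b . /]
Closure adds nothing (no advanced item has the dot before a non-terminal).

GOTO = { [C → b . * A], [C → b . /] }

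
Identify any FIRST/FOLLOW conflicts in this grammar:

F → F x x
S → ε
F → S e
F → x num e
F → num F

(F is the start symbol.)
A FIRST/FOLLOW conflict occurs when a non-terminal N has a nullable alternative N → β (β ⇒* ε) and another alternative N → α with FIRST(α) ∩ FOLLOW(N) ≠ ∅: on such a lookahead the parser cannot decide between expanding α and letting N vanish via β.

Nullable non-terminals: S.
S has a nullable alternative but only one production, so nothing to check.

F has no nullable alternative, so no FIRST/FOLLOW check is needed there.

No FIRST/FOLLOW conflicts found.

Answer: No FIRST/FOLLOW conflicts.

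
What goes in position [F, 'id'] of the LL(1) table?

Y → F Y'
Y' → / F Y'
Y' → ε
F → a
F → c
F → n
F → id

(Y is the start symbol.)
To find M[F, 'id'], we find productions for F where 'id' is in the predict set (PREDICT(N → α) = (FIRST(α) \ {ε}) ∪ (FOLLOW(N) if α ⇒* ε)).

F → a: PREDICT = { 'a' }
F → c: PREDICT = { 'c' }
F → n: PREDICT = { 'n' }
F → id: PREDICT = { 'id' }
  'id' is in predict set, so this production goes in M[F, 'id']

M[F, 'id'] = F → id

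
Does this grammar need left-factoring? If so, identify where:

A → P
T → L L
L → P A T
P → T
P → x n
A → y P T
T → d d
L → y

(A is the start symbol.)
No, left-factoring is not needed

Left-factoring is needed when two productions for the same non-terminal
share a common prefix on the right-hand side.

Productions for A:
  A → P
  A → y P T
Productions for T:
  T → L L
  T → d d
Productions for L:
  L → P A T
  L → y
Productions for P:
  P → T
  P → x n

No common prefixes found.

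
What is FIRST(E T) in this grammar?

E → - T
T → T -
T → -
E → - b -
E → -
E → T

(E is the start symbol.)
FIRST sets of the non-terminals involved (from the grammar, by fixed-point iteration):
  FIRST(E) = { '-' }

To compute FIRST(E T), process the symbols left to right:
Symbol E is a non-terminal. Add FIRST(E) \ {ε} = { '-' }
E is not nullable (ε ∉ FIRST(E)), so stop here.
FIRST(E T) = { '-' }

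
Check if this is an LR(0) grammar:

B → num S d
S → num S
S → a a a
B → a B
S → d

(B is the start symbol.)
A grammar is LR(0) if no state in the canonical LR(0) collection has:
  - both a shift item (dot before a terminal) and a complete item (shift-reduce conflict), or
  - two or more complete items (reduce-reduce conflict; the accept item [B' → B .] counts as a complete item here).

Augment with B' → B and build the canonical LR(0) collection (I0 = CLOSURE({[B' → . B]}), then GOTO on every symbol after a dot until no new states appear). It has 13 states:
  I0: { [B → . a B], [B → . num S d], [B' → . B] }  — shift
  I1: { [B' → B .] }  — accept
  I2: { [B → . a B], [B → . num S d], [B → a . B] }  — shift
  I3: { [B → num . S d], [S → . a a a], [S → . d], [S → . num S] }  — shift
  I4: { [B → num S . d] }  — shift
  I5: { [S → a . a a] }  — shift
  I6: { [S → d .] }  — reduce
  I7: { [S → . a a a], [S → . d], [S → . num S], [S → num . S] }  — shift
  I8: { [S → num S .] }  — reduce
  I9: { [S → a a . a] }  — shift
  I10: { [S → a a a .] }  — reduce
  I11: { [B → num S d .] }  — reduce
  I12: { [B → a B .] }  — reduce

Every state is either a pure shift/goto state or contains exactly one complete item and nothing to shift — no conflicts. The grammar is LR(0).

Answer: Yes, the grammar is LR(0)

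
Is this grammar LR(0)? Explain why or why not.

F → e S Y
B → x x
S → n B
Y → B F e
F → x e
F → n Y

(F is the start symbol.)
A grammar is LR(0) if no state in the canonical LR(0) collection has:
  - both a shift item (dot before a terminal) and a complete item (shift-reduce conflict), or
  - two or more complete items (reduce-reduce conflict; the accept item [F' → F .] counts as a complete item here).

Augment with F' → F and build the canonical LR(0) collection (I0 = CLOSURE({[F' → . F]}), then GOTO on every symbol after a dot until no new states appear). It has 16 states:
  I0: { [F → . e S Y], [F → . n Y], [F → . x e], [F' → . F] }  — shift
  I1: { [F' → F .] }  — accept
  I2: { [F → e . S Y], [S → . n B] }  — shift
  I3: { [B → . x x], [F → n . Y], [Y → . B F e] }  — shift
  I4: { [F → x . e] }  — shift
  I5: { [F → x e .] }  — reduce
  I6: { [F → . e S Y], [F → . n Y], [F → . x e], [Y → B . F e] }  — shift
  I7: { [F → n Y .] }  — reduce
  I8: { [B → x . x] }  — shift
  I9: { [B → x x .] }  — reduce
  I10: { [Y → B F . e] }  — shift
  I11: { [Y → B F e .] }  — reduce
  I12: { [B → . x x], [F → e S . Y], [Y → . B F e] }  — shift
  I13: { [B → . x x], [S → n . B] }  — shift
  I14: { [S → n B .] }  — reduce
  I15: { [F → e S Y .] }  — reduce

Every state is either a pure shift/goto state or contains exactly one complete item and nothing to shift — no conflicts. The grammar is LR(0).

Answer: Yes, the grammar is LR(0)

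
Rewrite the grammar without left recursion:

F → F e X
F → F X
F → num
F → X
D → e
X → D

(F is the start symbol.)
F → num F'
F → X F'
F' → e X F'
F' → X F'
F' → ε
D → e
X → D

F is directly left-recursive. The standard transformation for
  A → A α₁ | ... | A α_m | β₁ | ... | β_n
is
  A  → β₁ A' | ... | β_n A'
  A' → α₁ A' | ... | α_m A' | ε

F → num becomes F → num F'
F → X becomes F → X F'
F → F e X becomes F' → e X F'
F → F X becomes F' → X F'
Add F' → ε

Productions for other non-terminals are unchanged:
  D → e
  X → D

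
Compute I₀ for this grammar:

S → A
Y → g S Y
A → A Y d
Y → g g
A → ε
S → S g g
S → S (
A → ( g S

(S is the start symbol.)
First, augment the grammar with S' → S
I₀ = CLOSURE({ [S' → . S] }):
  [S' → . S] has the dot before S: add [S → . A], [S → . S g g], [S → . S (]
  [S → . A] has the dot before A: add [A → . A Y d], [A → .], [A → . ( g S]
No further items can be added.

I₀ = { [A → . ( g S], [A → . A Y d], [A → .], [S → . A], [S → . S (], [S → . S g g], [S' → . S] }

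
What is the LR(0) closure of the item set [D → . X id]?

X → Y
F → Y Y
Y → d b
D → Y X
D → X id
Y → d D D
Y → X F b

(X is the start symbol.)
Start with: [D → . X id]
  [D → . X id] has the dot before X: add [X → . Y]
  [X → . Y] has the dot before Y: add [Y → . d b], [Y → . d D D], [Y → . X F b]
No further items can be added.

CLOSURE = { [D → . X id], [X → . Y], [Y → . X F b], [Y → . d D D], [Y → . d b] }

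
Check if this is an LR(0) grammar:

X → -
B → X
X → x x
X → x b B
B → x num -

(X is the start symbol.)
Yes, the grammar is LR(0)

Augment with X' → X and build the canonical LR(0) collection (I0 = CLOSURE({[X' → . X]}), then GOTO on every symbol after a dot until no new states appear). It has 11 states:
  I0: { [X → . -], [X → . x b B], [X → . x x], [X' → . X] }  — shift
  I1: { [X → - .] }  — reduce
  I2: { [X' → X .] }  — accept
  I3: { [X → x . b B], [X → x . x] }  — shift
  I4: { [B → . X], [B → . x num -], [X → . -], [X → . x b B], [X → . x x], [X → x b . B] }  — shift
  I5: { [X → x x .] }  — reduce
  I6: { [X → x b B .] }  — reduce
  I7: { [B → X .] }  — reduce
  I8: { [B → x . num -], [X → x . b B], [X → x . x] }  — shift
  I9: { [B → x num . -] }  — shift
  I10: { [B → x num - .] }  — reduce

Every state is either a pure shift/goto state or contains exactly one complete item and nothing to shift — no conflicts. The grammar is LR(0).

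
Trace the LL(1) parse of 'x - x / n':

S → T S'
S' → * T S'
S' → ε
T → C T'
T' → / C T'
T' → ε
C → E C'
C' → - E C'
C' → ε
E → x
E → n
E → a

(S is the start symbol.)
LL(1) parsing maintains a stack (initially the start symbol over $) and the input. At each step: if the stack top is a terminal, match it against the current input token; if it is a non-terminal N, replace it with the RHS of M[N, lookahead] (the unique production whose predict set contains the lookahead).

Stack is shown with the top on the left.

Stack           Input        Action
-----------------------------------
S $             x - x / n $  output S → T S'
T S' $          x - x / n $  output T → C T'
C T' S' $       x - x / n $  output C → E C'
E C' T' S' $    x - x / n $  output E → x
x C' T' S' $    x - x / n $  match 'x'
C' T' S' $      - x / n $    output C' → - E C'
- E C' T' S' $  - x / n $    match '-'
E C' T' S' $    x / n $      output E → x
x C' T' S' $    x / n $      match 'x'
C' T' S' $      / n $        output C' → ε
T' S' $         / n $        output T' → / C T'
/ C T' S' $     / n $        match '/'
C T' S' $       n $          output C → E C'
E C' T' S' $    n $          output E → n
n C' T' S' $    n $          match 'n'
C' T' S' $      $            output C' → ε
T' S' $         $            output T' → ε
S' $            $            output S' → ε
$               $            accept

The string is accepted.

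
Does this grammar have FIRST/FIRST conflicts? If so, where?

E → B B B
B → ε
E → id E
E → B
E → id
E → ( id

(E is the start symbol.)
A FIRST/FIRST conflict occurs when two productions N → α and N → β for the same non-terminal have FIRST(α) ∩ FIRST(β) ≠ ∅ (with ε ∈ FIRST of a nullable right-hand side, so two nullable alternatives also conflict).

FIRST sets of the non-terminals at (or reachable through a nullable prefix from) the front of some alternative:
  FIRST(B) = { ε }

Productions for E:
  E → B B B: FIRST = { ε }
  E → id E: FIRST = { 'id' }
  E → B: FIRST = { ε }
  E → id: FIRST = { 'id' }
  E → ( id: FIRST = { '(' }
B has only one production, so no FIRST/FIRST conflict is possible there.

Conflict for E: E → B B B and E → B
  Overlap: { ε }
Conflict for E: E → id E and E → id
  Overlap: { 'id' }

Answer: Yes. E → B B B / E → B on { ε }; E → id E / E → id on { 'id' }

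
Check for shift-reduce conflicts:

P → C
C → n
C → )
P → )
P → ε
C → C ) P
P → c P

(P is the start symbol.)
Augment with P' → P and build the canonical LR(0) collection (I0 = CLOSURE({[P' → . P]}), then GOTO on every symbol after a dot until no new states appear). It has 9 states:
  I0: { [C → . )], [C → . C ) P], [C → . n], [P → . )], [P → . C], [P → . c P], [P → .], [P' → . P] }  — shift, reduce
  I1: { [C → ) .], [P → ) .] }  — 2 reduces
  I2: { [C → C . ) P], [P → C .] }  — shift, reduce
  I3: { [P' → P .] }  — accept
  I4: { [C → . )], [C → . C ) P], [C → . n], [P → . )], [P → . C], [P → . c P], [P → .], [P → c . P] }  — shift, reduce
  I5: { [C → n .] }  — reduce
  I6: { [P → c P .] }  — reduce
  I7: { [C → . )], [C → . C ) P], [C → . n], [C → C ) . P], [P → . )], [P → . C], [P → . c P], [P → .] }  — shift, reduce
  I8: { [C → C ) P .] }  — reduce

I0 contains reduce item [P → .] and shift items [C → . )], [C → . n], [P → . )], [P → . c P] — shift-reduce conflict.
I2 contains reduce item [P → C .] and shift item [C → C . ) P] — shift-reduce conflict.
I4 contains reduce item [P → .] and shift items [C → . )], [C → . n], [P → . )], [P → . c P] — shift-reduce conflict.
I7 contains reduce item [P → .] and shift items [C → . )], [C → . n], [P → . )], [P → . c P] — shift-reduce conflict.

Answer: Yes — I0: [P → .] vs [C → . )]; I2: [P → C .] vs [C → C . ) P]; I4: [P → .] vs [C → . )]; I7: [P → .] vs [C → . )]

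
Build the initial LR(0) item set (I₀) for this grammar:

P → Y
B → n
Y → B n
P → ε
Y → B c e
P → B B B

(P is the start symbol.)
First, augment the grammar with P' → P
I₀ = CLOSURE({ [P' → . P] }):
  [P' → . P] has the dot before P: add [P → . Y], [P → .], [P → . B B B]
  [P → . Y] has the dot before Y: add [Y → . B n], [Y → . B c e]
  [P → . B B B] has the dot before B: add [B → . n]
No further items can be added.

I₀ = { [B → . n], [P → . B B B], [P → . Y], [P → .], [P' → . P], [Y → . B c e], [Y → . B n] }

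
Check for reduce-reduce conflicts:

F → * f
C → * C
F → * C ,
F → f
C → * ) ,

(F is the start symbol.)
Augment with F' → F and build the canonical LR(0) collection (I0 = CLOSURE({[F' → . F]}), then GOTO on every symbol after a dot until no new states appear). It has 11 states:
  I0: { [F → . * C ,], [F → . * f], [F → . f], [F' → . F] }  — shift
  I1: { [C → . * ) ,], [C → . * C], [F → * . C ,], [F → * . f] }  — shift
  I2: { [F' → F .] }  — accept
  I3: { [F → f .] }  — reduce
  I4: { [C → * . ) ,], [C → * . C], [C → . * ) ,], [C → . * C] }  — shift
  I5: { [F → * C . ,] }  — shift
  I6: { [F → * f .] }  — reduce
  I7: { [F → * C , .] }  — reduce
  I8: { [C → * ) . ,] }  — shift
  I9: { [C → * C .] }  — reduce
  I10: { [C → * ) , .] }  — reduce

No state contains more than one complete item.

Answer: No reduce-reduce conflicts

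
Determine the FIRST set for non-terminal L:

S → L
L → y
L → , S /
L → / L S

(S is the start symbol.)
To compute FIRST(L), examine every production with L on the left-hand side, reading each right-hand side left to right until a non-nullable symbol is reached.

From L → y:
  - y is a terminal: add 'y' and stop
From L → , S /:
  - ',' is a terminal: add ',' and stop
From L → / L S:
  - '/' is a terminal: add '/' and stop

Collecting: FIRST(L) = { ',', '/', 'y' }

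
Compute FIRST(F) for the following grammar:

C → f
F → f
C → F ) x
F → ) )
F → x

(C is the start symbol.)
To compute FIRST(F), examine every production with F on the left-hand side, reading each right-hand side left to right until a non-nullable symbol is reached.

From F → f:
  - f is a terminal: add 'f' and stop
From F → ) ):
  - ')' is a terminal: add ')' and stop
From F → x:
  - x is a terminal: add 'x' and stop

Collecting: FIRST(F) = { ')', 'f', 'x' }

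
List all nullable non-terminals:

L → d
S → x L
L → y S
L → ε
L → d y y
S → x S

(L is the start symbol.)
ε-productions: L → ε
So L is immediately nullable.
No further non-terminal can be added: every production for the remaining non-terminals contains a terminal or a non-nullable non-terminal.
Nullable = { 'L' }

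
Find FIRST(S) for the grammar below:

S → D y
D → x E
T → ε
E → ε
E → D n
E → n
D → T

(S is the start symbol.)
{ 'x', 'y' }

FIRST sets of the other non-terminals involved (by the same procedure, iterated to a fixed point):
  FIRST(D) = { 'x', ε }

From S → D y:
  - D is a non-terminal: add FIRST(D) \ {ε} = { 'x' }
    D is nullable, so continue to the next symbol
  - y is a terminal: add 'y' and stop

Collecting: FIRST(S) = { 'x', 'y' }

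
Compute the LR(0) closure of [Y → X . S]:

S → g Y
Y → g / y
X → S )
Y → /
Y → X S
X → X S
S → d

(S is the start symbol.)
{ [S → . d], [S → . g Y], [Y → X . S] }

To compute CLOSURE, for each item [A → α.Bβ] where B is a non-terminal, add [B → .γ] for all productions B → γ; repeat for the newly added items until nothing changes.

Start with: [Y → X . S]
  [Y → X . S] has the dot before S: add [S → . g Y], [S → . d]
No further items can be added.

CLOSURE = { [S → . d], [S → . g Y], [Y → X . S] }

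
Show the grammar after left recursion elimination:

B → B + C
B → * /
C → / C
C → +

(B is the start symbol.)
B is directly left-recursive. The standard transformation for
  A → A α₁ | ... | A α_m | β₁ | ... | β_n
is
  A  → β₁ A' | ... | β_n A'
  A' → α₁ A' | ... | α_m A' | ε

B → * / becomes B → * / B'
B → B + C becomes B' → + C B'
Add B' → ε

Productions for other non-terminals are unchanged:
  C → / C
  C → +

Resulting grammar:
B → * / B'
B' → + C B'
B' → ε
C → / C
C → +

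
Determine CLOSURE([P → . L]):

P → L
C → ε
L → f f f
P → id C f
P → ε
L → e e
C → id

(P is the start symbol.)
To compute CLOSURE, for each item [A → α.Bβ] where B is a non-terminal, add [B → .γ] for all productions B → γ; repeat for the newly added items until nothing changes.

Start with: [P → . L]
  [P → . L] has the dot before L: add [L → . f f f], [L → . e e]
No further items can be added.

CLOSURE = { [L → . e e], [L → . f f f], [P → . L] }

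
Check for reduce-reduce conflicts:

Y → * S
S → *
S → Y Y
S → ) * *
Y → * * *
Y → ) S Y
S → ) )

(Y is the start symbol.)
Yes — I9: [S → * .] vs [Y → * * * .]; I14: [S → ) * * .] vs [S → * .]

A reduce-reduce conflict occurs when an LR(0) state has two complete items [A → α .] and [B → β .] — both call for a reduction, and with no lookahead the parser cannot choose between them.

Augment with Y' → Y and build the canonical LR(0) collection (I0 = CLOSURE({[Y' → . Y]}), then GOTO on every symbol after a dot until no new states appear). It has 16 states:
  I0: { [Y → . ) S Y], [Y → . * * *], [Y → . * S], [Y' → . Y] }  — shift
  I1: { [S → . ) )], [S → . ) * *], [S → . *], [S → . Y Y], [Y → ) . S Y], [Y → . ) S Y], [Y → . * * *], [Y → . * S] }  — shift
  I2: { [S → . ) )], [S → . ) * *], [S → . *], [S → . Y Y], [Y → * . * *], [Y → * . S], [Y → . ) S Y], [Y → . * * *], [Y → . * S] }  — shift
  I3: { [Y' → Y .] }  — accept
  I4: { [S → ) . )], [S → ) . * *], [S → . ) )], [S → . ) * *], [S → . *], [S → . Y Y], [Y → ) . S Y], [Y → . ) S Y], [Y → . * * *], [Y → . * S] }  — shift
  I5: { [S → * .], [S → . ) )], [S → . ) * *], [S → . *], [S → . Y Y], [Y → * * . *], [Y → * . * *], [Y → * . S], [Y → . ) S Y], [Y → . * * *], [Y → . * S] }  — shift, reduce
  I6: { [Y → * S .] }  — reduce
  I7: { [S → Y . Y], [Y → . ) S Y], [Y → . * * *], [Y → . * S] }  — shift
  I8: { [S → Y Y .] }  — reduce
  I9: { [S → * .], [S → . ) )], [S → . ) * *], [S → . *], [S → . Y Y], [Y → * * * .], [Y → * * . *], [Y → * . * *], [Y → * . S], [Y → . ) S Y], [Y → . * * *], [Y → . * S] }  — shift, 2 reduces
  I10: { [S → ) ) .], [S → ) . )], [S → ) . * *], [S → . ) )], [S → . ) * *], [S → . *], [S → . Y Y], [Y → ) . S Y], [Y → . ) S Y], [Y → . * * *], [Y → . * S] }  — shift, reduce
  I11: { [S → ) * . *], [S → * .], [S → . ) )], [S → . ) * *], [S → . *], [S → . Y Y], [Y → * . * *], [Y → * . S], [Y → . ) S Y], [Y → . * * *], [Y → . * S] }  — shift, reduce
  I12: { [Y → ) S . Y], [Y → . ) S Y], [Y → . * * *], [Y → . * S] }  — shift
  I13: { [Y → ) S Y .] }  — reduce
  I14: { [S → ) * * .], [S → * .], [S → . ) )], [S → . ) * *], [S → . *], [S → . Y Y], [Y → * * . *], [Y → * . * *], [Y → * . S], [Y → . ) S Y], [Y → . * * *], [Y → . * S] }  — shift, 2 reduces
  I15: { [S → * .], [S → . ) )], [S → . ) * *], [S → . *], [S → . Y Y], [Y → * . * *], [Y → * . S], [Y → . ) S Y], [Y → . * * *], [Y → . * S] }  — shift, reduce

I9 contains complete items [S → * .], [Y → * * * .] — reduce-reduce conflict.
I14 contains complete items [S → ) * * .], [S → * .] — reduce-reduce conflict.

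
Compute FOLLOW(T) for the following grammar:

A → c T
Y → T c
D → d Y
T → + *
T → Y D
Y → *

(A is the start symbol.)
{ $, 'c' }

In A → c T: T is at the end, add FOLLOW(A)
In Y → T c: T is followed by c, add FIRST(c) \ {ε} = { 'c' }

The FOLLOW sets referred to above (computed the same way, to a fixed point):
  FOLLOW(A) = { $ }

Taking the union: FOLLOW(T) = { $, 'c' }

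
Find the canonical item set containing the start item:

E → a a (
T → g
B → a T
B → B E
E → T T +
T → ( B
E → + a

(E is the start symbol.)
First, augment the grammar with E' → E
I₀ = CLOSURE({ [E' → . E] }):
  [E' → . E] has the dot before E: add [E → . a a (], [E → . T T +], [E → . + a]
  [E → . T T +] has the dot before T: add [T → . g], [T → . ( B]
No further items can be added.

I₀ = { [E → . + a], [E → . T T +], [E → . a a (], [E' → . E], [T → . ( B], [T → . g] }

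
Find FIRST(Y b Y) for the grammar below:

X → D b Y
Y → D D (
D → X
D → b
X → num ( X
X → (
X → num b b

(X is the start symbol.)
{ '(', 'b', 'num' }

FIRST sets of the non-terminals involved (from the grammar, by fixed-point iteration):
  FIRST(Y) = { '(', 'b', 'num' }

To compute FIRST(Y b Y), process the symbols left to right:
Symbol Y is a non-terminal. Add FIRST(Y) \ {ε} = { '(', 'b', 'num' }
Y is not nullable (ε ∉ FIRST(Y)), so stop here.
FIRST(Y b Y) = { '(', 'b', 'num' }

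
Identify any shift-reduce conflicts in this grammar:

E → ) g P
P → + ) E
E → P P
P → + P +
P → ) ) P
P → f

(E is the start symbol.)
No shift-reduce conflicts

Augment with E' → E and build the canonical LR(0) collection (I0 = CLOSURE({[E' → . E]}), then GOTO on every symbol after a dot until no new states appear). It has 18 states:
  I0: { [E → . ) g P], [E → . P P], [E' → . E], [P → . ) ) P], [P → . + ) E], [P → . + P +], [P → . f] }  — shift
  I1: { [E → ) . g P], [P → ) . ) P] }  — shift
  I2: { [P → + . ) E], [P → + . P +], [P → . ) ) P], [P → . + ) E], [P → . + P +], [P → . f] }  — shift
  I3: { [E' → E .] }  — accept
  I4: { [E → P . P], [P → . ) ) P], [P → . + ) E], [P → . + P +], [P → . f] }  — shift
  I5: { [P → f .] }  — reduce
  I6: { [P → ) . ) P] }  — shift
  I7: { [E → P P .] }  — reduce
  I8: { [P → ) ) . P], [P → . ) ) P], [P → . + ) E], [P → . + P +], [P → . f] }  — shift
  I9: { [P → ) ) P .] }  — reduce
  I10: { [E → . ) g P], [E → . P P], [P → ) . ) P], [P → + ) . E], [P → . ) ) P], [P → . + ) E], [P → . + P +], [P → . f] }  — shift
  I11: { [P → + P . +] }  — shift
  I12: { [P → + P + .] }  — reduce
  I13: { [E → ) . g P], [P → ) ) . P], [P → ) . ) P], [P → . ) ) P], [P → . + ) E], [P → . + P +], [P → . f] }  — shift
  I14: { [P → + ) E .] }  — reduce
  I15: { [P → ) ) . P], [P → ) . ) P], [P → . ) ) P], [P → . + ) E], [P → . + P +], [P → . f] }  — shift
  I16: { [E → ) g . P], [P → . ) ) P], [P → . + ) E], [P → . + P +], [P → . f] }  — shift
  I17: { [E → ) g P .] }  — reduce

No state contains both a complete item and a shift item.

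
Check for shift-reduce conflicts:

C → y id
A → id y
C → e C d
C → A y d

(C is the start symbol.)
Augment with C' → C and build the canonical LR(0) collection (I0 = CLOSURE({[C' → . C]}), then GOTO on every symbol after a dot until no new states appear). It has 12 states:
  I0: { [A → . id y], [C → . A y d], [C → . e C d], [C → . y id], [C' → . C] }  — shift
  I1: { [C → A . y d] }  — shift
  I2: { [C' → C .] }  — accept
  I3: { [A → . id y], [C → . A y d], [C → . e C d], [C → . y id], [C → e . C d] }  — shift
  I4: { [A → id . y] }  — shift
  I5: { [C → y . id] }  — shift
  I6: { [C → y id .] }  — reduce
  I7: { [A → id y .] }  — reduce
  I8: { [C → e C . d] }  — shift
  I9: { [C → e C d .] }  — reduce
  I10: { [C → A y . d] }  — shift
  I11: { [C → A y d .] }  — reduce

No state contains both a complete item and a shift item.

Answer: No shift-reduce conflicts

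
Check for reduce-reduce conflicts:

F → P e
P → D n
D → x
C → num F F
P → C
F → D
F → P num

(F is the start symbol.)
No reduce-reduce conflicts

Augment with F' → F and build the canonical LR(0) collection (I0 = CLOSURE({[F' → . F]}), then GOTO on every symbol after a dot until no new states appear). It has 12 states:
  I0: { [C → . num F F], [D → . x], [F → . D], [F → . P e], [F → . P num], [F' → . F], [P → . C], [P → . D n] }  — shift
  I1: { [P → C .] }  — reduce
  I2: { [F → D .], [P → D . n] }  — shift, reduce
  I3: { [F' → F .] }  — accept
  I4: { [F → P . e], [F → P . num] }  — shift
  I5: { [C → . num F F], [C → num . F F], [D → . x], [F → . D], [F → . P e], [F → . P num], [P → . C], [P → . D n] }  — shift
  I6: { [D → x .] }  — reduce
  I7: { [C → . num F F], [C → num F . F], [D → . x], [F → . D], [F → . P e], [F → . P num], [P → . C], [P → . D n] }  — shift
  I8: { [C → num F F .] }  — reduce
  I9: { [F → P e .] }  — reduce
  I10: { [F → P num .] }  — reduce
  I11: { [P → D n .] }  — reduce

No state contains more than one complete item.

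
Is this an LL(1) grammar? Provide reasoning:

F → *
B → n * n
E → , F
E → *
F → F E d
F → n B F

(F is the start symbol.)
No. Predict set conflict for F: { '*' }

Relevant sets:
  FIRST(F) = { '*', 'n' }

For F:
  PREDICT(F → '*') = { '*' }
  PREDICT(F → F E d) = { '*', 'n' }
  PREDICT(F → n B F) = { 'n' }
For E:
  PREDICT(E → ',' F) = { ',' }
  PREDICT(E → '*') = { '*' }
B has a single production, so nothing to check there.

Conflict found: Predict set conflict for F: { '*' }
The grammar is NOT LL(1).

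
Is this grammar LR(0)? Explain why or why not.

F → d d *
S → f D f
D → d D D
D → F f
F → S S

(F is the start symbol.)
Yes, the grammar is LR(0)

Augment with F' → F and build the canonical LR(0) collection (I0 = CLOSURE({[F' → . F]}), then GOTO on every symbol after a dot until no new states appear). It has 16 states:
  I0: { [F → . S S], [F → . d d *], [F' → . F], [S → . f D f] }  — shift
  I1: { [F' → F .] }  — accept
  I2: { [F → S . S], [S → . f D f] }  — shift
  I3: { [F → d . d *] }  — shift
  I4: { [D → . F f], [D → . d D D], [F → . S S], [F → . d d *], [S → . f D f], [S → f . D f] }  — shift
  I5: { [S → f D . f] }  — shift
  I6: { [D → F . f] }  — shift
  I7: { [D → . F f], [D → . d D D], [D → d . D D], [F → . S S], [F → . d d *], [F → d . d *], [S → . f D f] }  — shift
  I8: { [D → . F f], [D → . d D D], [D → d D . D], [F → . S S], [F → . d d *], [S → . f D f] }  — shift
  I9: { [D → . F f], [D → . d D D], [D → d . D D], [F → . S S], [F → . d d *], [F → d . d *], [F → d d . *], [S → . f D f] }  — shift
  I10: { [F → d d * .] }  — reduce
  I11: { [D → d D D .] }  — reduce
  I12: { [D → F f .] }  — reduce
  I13: { [S → f D f .] }  — reduce
  I14: { [F → d d . *] }  — shift
  I15: { [F → S S .] }  — reduce

Every state is either a pure shift/goto state or contains exactly one complete item and nothing to shift — no conflicts. The grammar is LR(0).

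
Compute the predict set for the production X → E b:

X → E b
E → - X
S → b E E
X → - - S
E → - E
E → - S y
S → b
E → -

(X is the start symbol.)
PREDICT(X → E b) = (FIRST(RHS) \ {ε}) ∪ (FOLLOW(X) if ε ∈ FIRST(RHS), i.e. RHS ⇒* ε)
FIRST(E) = { '-' }
FIRST(E b) = { '-' }
ε ∉ FIRST(E b), so FOLLOW(X) is not added.
PREDICT(X → E b) = { '-' }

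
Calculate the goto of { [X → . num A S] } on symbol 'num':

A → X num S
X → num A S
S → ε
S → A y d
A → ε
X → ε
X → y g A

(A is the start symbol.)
{ [A → . X num S], [A → .], [X → . num A S], [X → . y g A], [X → .], [X → num . A S] }

GOTO(I, 'num') = CLOSURE({ [A → αX.β] : [A → α.Xβ] ∈ I, X = 'num' })

Items with dot before 'num', with the dot advanced:
  [X → . num A S] → [X → num . A S]
Closure of the advanced items:
  [X → num . A S] has the dot before A: add [A → . X num S], [A → .]
  [A → . X num S] has the dot before X: add [X → . num A S], [X → .], [X → . y g A]

GOTO = { [A → . X num S], [A → .], [X → . num A S], [X → . y g A], [X → .], [X → num . A S] }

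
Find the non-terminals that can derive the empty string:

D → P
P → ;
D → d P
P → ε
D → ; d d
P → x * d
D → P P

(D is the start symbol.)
ε-productions: P → ε
So P is immediately nullable.
D → P: every symbol on the right is nullable, so D is nullable too.
Every non-terminal is now nullable.
Nullable = { 'D', 'P' }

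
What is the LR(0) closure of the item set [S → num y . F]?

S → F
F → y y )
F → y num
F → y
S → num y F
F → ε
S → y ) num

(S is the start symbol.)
{ [F → . y num], [F → . y y )], [F → . y], [F → .], [S → num y . F] }

To compute CLOSURE, for each item [A → α.Bβ] where B is a non-terminal, add [B → .γ] for all productions B → γ; repeat for the newly added items until nothing changes.

Start with: [S → num y . F]
  [S → num y . F] has the dot before F: add [F → . y y )], [F → . y num], [F → . y], [F → .]
No further items can be added.

CLOSURE = { [F → . y num], [F → . y y )], [F → . y], [F → .], [S → num y . F] }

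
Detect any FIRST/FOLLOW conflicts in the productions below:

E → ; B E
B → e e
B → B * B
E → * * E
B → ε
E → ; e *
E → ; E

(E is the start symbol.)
Yes. B → B '*' B with FOLLOW(B) on { '*' }

Nullable non-terminals: B.
FIRST sets used below: FIRST(B) = { '*', 'e', ε }

B: nullable alternative(s) B → ε; FOLLOW(B) = { '*', ';' }
  B → e e: FIRST \ {ε} = { 'e' } — disjoint from FOLLOW(B)
  B → B * B: FIRST \ {ε} = { '*', 'e' } — overlaps FOLLOW(B) on { '*' }: CONFLICT
  B → ε: FIRST \ {ε} = { } — this is the only nullable alternative, skip

E has no nullable alternative, so no FIRST/FOLLOW check is needed there.

So the grammar has 1 FIRST/FOLLOW conflict (marked CONFLICT above).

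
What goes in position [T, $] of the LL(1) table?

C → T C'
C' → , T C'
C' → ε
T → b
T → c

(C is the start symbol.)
To find M[T, $], we find productions for T where $ is in the predict set (PREDICT(N → α) = (FIRST(α) \ {ε}) ∪ (FOLLOW(N) if α ⇒* ε)).

T → b: PREDICT = { 'b' }
T → c: PREDICT = { 'c' }

M[T, $] is empty (no production applies)

Answer: Empty (error entry)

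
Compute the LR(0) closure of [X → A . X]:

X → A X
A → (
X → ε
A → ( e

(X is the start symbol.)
Start with: [X → A . X]
  [X → A . X] has the dot before X: add [X → . A X], [X → .]
  [X → . A X] has the dot before A: add [A → . (], [A → . ( e]
No further items can be added.

CLOSURE = { [A → . ( e], [A → . (], [X → . A X], [X → .], [X → A . X] }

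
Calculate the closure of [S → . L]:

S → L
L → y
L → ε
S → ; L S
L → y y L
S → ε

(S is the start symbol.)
{ [L → . y y L], [L → . y], [L → .], [S → . L] }

To compute CLOSURE, for each item [A → α.Bβ] where B is a non-terminal, add [B → .γ] for all productions B → γ; repeat for the newly added items until nothing changes.

Start with: [S → . L]
  [S → . L] has the dot before L: add [L → . y], [L → .], [L → . y y L]
No further items can be added.

CLOSURE = { [L → . y y L], [L → . y], [L → .], [S → . L] }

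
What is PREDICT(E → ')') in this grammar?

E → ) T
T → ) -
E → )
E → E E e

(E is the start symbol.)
PREDICT(E → ')') = (FIRST(RHS) \ {ε}) ∪ (FOLLOW(E) if ε ∈ FIRST(RHS), i.e. RHS ⇒* ε)
FIRST(')') = { ')' }
ε ∉ FIRST(')'), so FOLLOW(E) is not added.
PREDICT(E → ')') = { ')' }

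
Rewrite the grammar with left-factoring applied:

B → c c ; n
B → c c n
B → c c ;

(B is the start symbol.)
B → c c B'
B' → ; B''
B'' → n
B'' → ε
B' → n

Left-factoring transforms A → αβ₁ | αβ₂ into A → αA' and A' → β₁ | β₂
(α is the longest common prefix among the alternatives). Repeat until
no nonterminal has two alternatives with a common prefix.

Round 1: B has alternatives sharing prefix 'c c'. Introduce B': B → c c B'
  Add: B' → ; n
  Add: B' → n
  Add: B' → ;

Round 2: B' has alternatives sharing prefix ';'. Introduce B'': B' → ; B''
  Add: B'' → n
  Add: B'' → ε

No remaining common prefixes — done.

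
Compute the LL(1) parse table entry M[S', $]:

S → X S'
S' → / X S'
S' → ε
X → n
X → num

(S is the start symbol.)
To find M[S', $], we find productions for S' where $ is in the predict set (PREDICT(N → α) = (FIRST(α) \ {ε}) ∪ (FOLLOW(N) if α ⇒* ε)).

Relevant sets:
  FOLLOW(S') = { $ }

S' → / X S': PREDICT = { '/' }
S' → ε: PREDICT = { $ }
  $ is in predict set, so this production goes in M[S', $]

M[S', $] = S' → ε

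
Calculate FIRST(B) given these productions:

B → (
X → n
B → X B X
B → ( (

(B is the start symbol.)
{ '(', 'n' }

To compute FIRST(B), examine every production with B on the left-hand side, reading each right-hand side left to right until a non-nullable symbol is reached.

FIRST sets of the other non-terminals involved (by the same procedure, iterated to a fixed point):
  FIRST(X) = { 'n' }

From B → (:
  - '(' is a terminal: add '(' and stop
From B → X B X:
  - X is a non-terminal: add FIRST(X) \ {ε} = { 'n' }
    X is not nullable, so stop
From B → ( (:
  - '(' is a terminal: add '(' and stop

Collecting: FIRST(B) = { '(', 'n' }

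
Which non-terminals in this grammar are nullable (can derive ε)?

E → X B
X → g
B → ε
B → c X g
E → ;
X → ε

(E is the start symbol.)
{ 'B', 'E', 'X' }

ε-productions: B → ε, X → ε
So B, X are immediately nullable.
E → X B: every symbol on the right is nullable, so E is nullable too.
Every non-terminal is now nullable.
Nullable = { 'B', 'E', 'X' }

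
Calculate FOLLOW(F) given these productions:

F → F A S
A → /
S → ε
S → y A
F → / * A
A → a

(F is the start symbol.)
{ $, '/', 'a' }

To compute FOLLOW(F), find every occurrence of F on a right-hand side N → α F β: add FIRST(β) \ {ε}, and if β is empty or nullable also add FOLLOW(N). Iterate to a fixed point.

F is the start symbol, so $ ∈ FOLLOW(F).
In F → F A S: F is followed by A S, add FIRST(A S) \ {ε} = { '/', 'a' }

Taking the union: FOLLOW(F) = { $, '/', 'a' }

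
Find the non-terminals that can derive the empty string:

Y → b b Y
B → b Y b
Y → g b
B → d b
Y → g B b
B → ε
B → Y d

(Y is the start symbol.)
{ 'B' }

ε-productions: B → ε
So B is immediately nullable.
No further non-terminal can be added: every production for the remaining non-terminals contains a terminal or a non-nullable non-terminal.
Nullable = { 'B' }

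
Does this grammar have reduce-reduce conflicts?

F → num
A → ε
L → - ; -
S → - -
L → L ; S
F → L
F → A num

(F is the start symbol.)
No reduce-reduce conflicts

A reduce-reduce conflict occurs when an LR(0) state has two complete items [A → α .] and [B → β .] — both call for a reduction, and with no lookahead the parser cannot choose between them.

Augment with F' → F and build the canonical LR(0) collection (I0 = CLOSURE({[F' → . F]}), then GOTO on every symbol after a dot until no new states appear). It has 13 states:
  I0: { [A → .], [F → . A num], [F → . L], [F → . num], [F' → . F], [L → . - ; -], [L → . L ; S] }  — shift, reduce
  I1: { [L → - . ; -] }  — shift
  I2: { [F → A . num] }  — shift
  I3: { [F' → F .] }  — accept
  I4: { [F → L .], [L → L . ; S] }  — shift, reduce
  I5: { [F → num .] }  — reduce
  I6: { [L → L ; . S], [S → . - -] }  — shift
  I7: { [S → - . -] }  — shift
  I8: { [L → L ; S .] }  — reduce
  I9: { [S → - - .] }  — reduce
  I10: { [F → A num .] }  — reduce
  I11: { [L → - ; . -] }  — shift
  I12: { [L → - ; - .] }  — reduce

No state contains more than one complete item.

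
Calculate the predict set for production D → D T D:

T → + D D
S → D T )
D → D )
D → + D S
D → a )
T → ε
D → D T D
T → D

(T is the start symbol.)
PREDICT(D → D T D) = (FIRST(RHS) \ {ε}) ∪ (FOLLOW(D) if ε ∈ FIRST(RHS), i.e. RHS ⇒* ε)
FIRST(D) = { '+', 'a' }
FIRST(D T D) = { '+', 'a' }
ε ∉ FIRST(D T D), so FOLLOW(D) is not added.
PREDICT(D → D T D) = { '+', 'a' }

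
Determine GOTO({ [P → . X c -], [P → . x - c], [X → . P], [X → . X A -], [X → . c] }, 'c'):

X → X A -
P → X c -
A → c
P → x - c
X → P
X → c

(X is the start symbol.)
{ [X → c .] }

GOTO(I, 'c') = CLOSURE({ [A → αX.β] : [A → α.Xβ] ∈ I, X = 'c' })

Items with dot before 'c', with the dot advanced:
  [X → . c] → [X → c .]
Closure adds nothing (no advanced item has the dot before a non-terminal).

GOTO = { [X → c .] }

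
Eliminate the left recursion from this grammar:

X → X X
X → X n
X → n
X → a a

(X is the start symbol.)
X is directly left-recursive. The standard transformation for
  A → A α₁ | ... | A α_m | β₁ | ... | β_n
is
  A  → β₁ A' | ... | β_n A'
  A' → α₁ A' | ... | α_m A' | ε

X → n becomes X → n X'
X → a a becomes X → a a X'
X → X X becomes X' → X X'
X → X n becomes X' → n X'
Add X' → ε

Resulting grammar:
X → n X'
X → a a X'
X' → X X'
X' → n X'
X' → ε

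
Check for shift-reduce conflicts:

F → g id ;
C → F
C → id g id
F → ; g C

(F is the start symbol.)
A shift-reduce conflict occurs when an LR(0) state has both:
  - a complete (reduce) item [A → α .] (dot at the end), and
  - a shift item [B → β . c γ] (dot before a terminal).

Augment with F' → F and build the canonical LR(0) collection (I0 = CLOSURE({[F' → . F]}), then GOTO on every symbol after a dot until no new states appear). It has 12 states:
  I0: { [F → . ; g C], [F → . g id ;], [F' → . F] }  — shift
  I1: { [F → ; . g C] }  — shift
  I2: { [F' → F .] }  — accept
  I3: { [F → g . id ;] }  — shift
  I4: { [F → g id . ;] }  — shift
  I5: { [F → g id ; .] }  — reduce
  I6: { [C → . F], [C → . id g id], [F → . ; g C], [F → . g id ;], [F → ; g . C] }  — shift
  I7: { [F → ; g C .] }  — reduce
  I8: { [C → F .] }  — reduce
  I9: { [C → id . g id] }  — shift
  I10: { [C → id g . id] }  — shift
  I11: { [C → id g id .] }  — reduce

No state contains both a complete item and a shift item.

Answer: No shift-reduce conflicts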